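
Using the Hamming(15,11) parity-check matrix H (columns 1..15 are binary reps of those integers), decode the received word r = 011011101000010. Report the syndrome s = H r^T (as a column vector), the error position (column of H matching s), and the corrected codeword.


s = (0, 0, 1, 0)^T, error position = 2, corrected codeword c = 001011101000010

Compute s = H r^T mod 2 one row at a time:
  s_1 = 0 + 1 + 0 + 0 + 0 + 0 + 1 + 0 = 2 ≡ 0 (mod 2).
  s_2 = 0 + 1 + 1 + 1 + 0 + 0 + 1 + 0 = 4 ≡ 0 (mod 2).
  s_3 = 1 + 1 + 1 + 1 + 0 + 0 + 1 + 0 = 5 ≡ 1 (mod 2).
  s_4 = 0 + 1 + 1 + 1 + 1 + 0 + 0 + 0 = 4 ≡ 0 (mod 2).
s = (0, 0, 1, 0)^T — this equals column 2 of H (binary 0010), so error is at position 2.
Correct: flip bit 2 of r = 011011101000010 to get c = 001011101000010.


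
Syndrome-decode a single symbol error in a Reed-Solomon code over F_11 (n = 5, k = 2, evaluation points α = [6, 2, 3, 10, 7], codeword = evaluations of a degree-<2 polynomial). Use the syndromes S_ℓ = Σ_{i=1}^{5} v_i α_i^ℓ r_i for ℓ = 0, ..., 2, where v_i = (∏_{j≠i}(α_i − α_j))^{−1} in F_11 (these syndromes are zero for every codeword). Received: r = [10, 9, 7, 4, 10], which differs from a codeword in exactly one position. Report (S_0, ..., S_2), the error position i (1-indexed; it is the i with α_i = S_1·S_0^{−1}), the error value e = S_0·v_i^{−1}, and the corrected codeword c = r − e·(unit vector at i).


S = (5, 8, 4), error at position 1, error magnitude e = 9, c = [1, 9, 7, 4, 10].

Step 1: column multipliers v_i = (∏_{j≠i}(α_i − α_j))^{−1} mod 11.
  i = 1 (α = 6): (6−2)(6−3)(6−10)(6−7) = 4·3·(−4)·(−1) = 48 ≡ 4, so v_1 = 4^{−1} = 3 (mod 11).
  i = 2 (α = 2): (2−6)(2−3)(2−10)(2−7) = (−4)·(−1)·(−8)·(−5) = 160 ≡ 6, so v_2 = 6^{−1} = 2 (mod 11).
  i = 3 (α = 3): (3−6)(3−2)(3−10)(3−7) = (−3)·1·(−7)·(−4) = −84 ≡ 4, so v_3 = 4^{−1} = 3 (mod 11).
  i = 4 (α = 10): (10−6)(10−2)(10−3)(10−7) = 4·8·7·3 = 672 ≡ 1, so v_4 = 1^{−1} = 1 (mod 11).
  i = 5 (α = 7): (7−6)(7−2)(7−3)(7−10) = 1·5·4·(−3) = −60 ≡ 6, so v_5 = 6^{−1} = 2 (mod 11).
  v = [3, 2, 3, 1, 2].
Step 2: syndromes of r = [10, 9, 7, 4, 10] (all sums mod 11).
  S_0 = Σ v_i r_i = 3·10 + 2·9 + 3·7 + 1·4 + 2·10 = 93 ≡ 5.
  S_1 = Σ v_i α_i r_i = 3·6·10 + 2·2·9 + 3·3·7 + 1·10·4 + 2·7·10 = 459 ≡ 8.
  α_i^2 mod 11 = [3, 4, 9, 1, 5].
  S_2 = Σ v_i α_i^2 r_i = 3·3·10 + 2·4·9 + 3·9·7 + 1·1·4 + 2·5·10 = 455 ≡ 4.
  S = (5, 8, 4) ≠ 0, so r is not a codeword (an error is present).
Step 3: locate the error. For a single error e at position i, S_ℓ = v_i·e·α_i^ℓ, so α_err = S_1/S_0.
  S_0^{−1} = 5^{−1} = 9 (mod 11), so α_err = 8·9 = 72 ≡ 6 = α_1. Error position i = 1.
  Consistency check: S_2/S_1 = 4·7 = 28 ≡ 6 = α_err ✓ (single-error assumption holds).
Step 4: error magnitude e = S_0/v_1 = S_0·∏_{j≠1}(α_1 − α_j) = 5·4 = 20 ≡ 9 (mod 11).
Step 5: correct position 1: c_1 = r_1 − e = 10 − 9 ≡ 1 (mod 11). Hence c = [1, 9, 7, 4, 10].
  Check: interpolating c through the α_i gives m(x) = 2 + 9·x (degree < 2) with m(α_i) = c_i for every i, so c is indeed a codeword.


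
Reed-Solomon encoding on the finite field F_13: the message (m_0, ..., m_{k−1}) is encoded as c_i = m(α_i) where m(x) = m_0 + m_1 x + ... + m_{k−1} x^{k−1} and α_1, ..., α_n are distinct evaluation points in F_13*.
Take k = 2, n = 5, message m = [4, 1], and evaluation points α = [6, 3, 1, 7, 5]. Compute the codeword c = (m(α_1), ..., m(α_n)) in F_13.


c = [10, 7, 5, 11, 9]

Message polynomial: m(x) = 4 + 1·x (mod 13).
For each evaluation point α_i, compute m(α_i) mod 13:
  α_1 = 6: Horner steps 1 → 10, so m(6) = 10.
  α_2 = 3: Horner steps 1 → 7, so m(3) = 7.
  α_3 = 1: Horner steps 1 → 5, so m(1) = 5.
  α_4 = 7: Horner steps 1 → 11, so m(7) = 11.
  α_5 = 5: Horner steps 1 → 9, so m(5) = 9.
Codeword c = [10, 7, 5, 11, 9] ∈ F_13^5.


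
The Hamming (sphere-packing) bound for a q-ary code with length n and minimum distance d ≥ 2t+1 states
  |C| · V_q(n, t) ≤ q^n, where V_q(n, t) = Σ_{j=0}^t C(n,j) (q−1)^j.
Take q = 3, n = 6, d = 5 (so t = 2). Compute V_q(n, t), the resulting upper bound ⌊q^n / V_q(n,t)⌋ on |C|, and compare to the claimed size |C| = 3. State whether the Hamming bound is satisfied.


V_q(n, t) = 73, q^n = 729, Hamming bound = 9, |C| = 3 ≤ bound (satisfied).

Step 1: Compute V_q(n, t) = Σ_{j=0}^2 C(n, j) (q−1)^j.
  j = 0: C(6,0)·(2)^0 = 1·1 = 1.
  j = 1: C(6,1)·(2)^1 = 6·2 = 12.
  j = 2: C(6,2)·(2)^2 = 15·4 = 60.
  V_q(n, t) = 1 + 12 + 60 = 73.
Step 2: q^n = 3^6 = 729.
Step 3: Hamming bound ⌊q^n / V_q(n,t)⌋ = ⌊729/73⌋ = 9.
Step 4: Compare |C| = 3 to 9: satisfied.
The claimed |C| lies below the Hamming bound.


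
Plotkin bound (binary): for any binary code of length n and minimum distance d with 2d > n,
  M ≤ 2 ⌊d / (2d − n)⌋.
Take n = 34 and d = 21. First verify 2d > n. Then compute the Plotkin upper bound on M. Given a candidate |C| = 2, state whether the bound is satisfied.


Plotkin bound M ≤ 4; given |C| = 2 ≤ bound (satisfied).

Check applicability: 2d = 42, n = 34.
2d − n = 8 > 0, so Plotkin applies.
Compute d/(2d−n) = 21/8 ≈ 2.6250.
⌊d/(2d−n)⌋ = 2.
Plotkin bound: M ≤ 2·2 = 4.
Given |C| = 2, check: satisfied.
This |C| is below the Plotkin bound.


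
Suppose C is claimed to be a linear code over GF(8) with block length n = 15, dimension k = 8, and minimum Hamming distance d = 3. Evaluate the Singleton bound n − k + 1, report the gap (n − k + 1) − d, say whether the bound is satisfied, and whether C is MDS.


Singleton RHS = n − k + 1 = 8, slack = 5, bound satisfied, not MDS.

Singleton bound: d ≤ n − k + 1.
Here n = 15, k = 8, so n − k + 1 = 8.
Given d = 3, check d ≤ 8: YES.
Slack = (n − k + 1) − d = 5.
The code is NOT MDS (slack = 5 > 0).
Description: the claimed parameters are [15, 8, 3]_8; such a code would be non-MDS.


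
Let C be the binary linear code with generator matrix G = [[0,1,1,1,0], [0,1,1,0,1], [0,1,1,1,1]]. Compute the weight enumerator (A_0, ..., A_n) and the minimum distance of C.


Weight distribution: A_0 = 1, A_1 = 2, A_2 = 2, A_3 = 2, A_4 = 1. Minimum distance d = 1.

Enumerate all 2^3 = 8 messages m ∈ F_2^3.
For each, compute codeword c = mG in F_2^5, then tally its weight.
  m = 000 → c = 00000, weight = 0.
  m = 100 → c = 01110, weight = 3.
  m = 010 → c = 01101, weight = 3.
  m = 110 → c = 00011, weight = 2.
  m = 001 → c = 01111, weight = 4.
  m = 101 → c = 00001, weight = 1.
  m = 011 → c = 00010, weight = 1.
  m = 111 → c = 01100, weight = 2.
Tally weights:
  weight 0: 1 codewords.
  weight 1: 2 codewords.
  weight 2: 2 codewords.
  weight 3: 2 codewords.
  weight 4: 1 codewords.
Minimum distance d = smallest w > 0 with A_w > 0 = 1.
Sanity: Σ A_w = 8 = 2^3 = 8 ✓.


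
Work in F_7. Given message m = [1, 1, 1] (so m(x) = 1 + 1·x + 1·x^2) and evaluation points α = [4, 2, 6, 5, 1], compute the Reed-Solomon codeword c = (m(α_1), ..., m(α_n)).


c = [0, 0, 1, 3, 3]

Message polynomial: m(x) = 1 + 1·x + 1·x^2 (mod 7).
For each evaluation point α_i, compute m(α_i) mod 7:
  α_1 = 4: Horner steps 1 → 5 → 0, so m(4) = 0.
  α_2 = 2: Horner steps 1 → 3 → 0, so m(2) = 0.
  α_3 = 6: Horner steps 1 → 0 → 1, so m(6) = 1.
  α_4 = 5: Horner steps 1 → 6 → 3, so m(5) = 3.
  α_5 = 1: Horner steps 1 → 2 → 3, so m(1) = 3.
Codeword c = [0, 0, 1, 3, 3] ∈ F_7^5.


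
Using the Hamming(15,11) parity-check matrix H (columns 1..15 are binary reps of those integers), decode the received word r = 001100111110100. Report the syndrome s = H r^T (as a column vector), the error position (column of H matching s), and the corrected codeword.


s = (1, 1, 0, 1)^T, error position = 13, corrected codeword c = 001100111110000

Compute s = H r^T mod 2 one row at a time:
  s_1 = 1 + 1 + 1 + 1 + 0 + 1 + 0 + 0 = 5 ≡ 1 (mod 2).
  s_2 = 1 + 0 + 0 + 1 + 0 + 1 + 0 + 0 = 3 ≡ 1 (mod 2).
  s_3 = 0 + 1 + 0 + 1 + 1 + 1 + 0 + 0 = 4 ≡ 0 (mod 2).
  s_4 = 0 + 1 + 0 + 1 + 1 + 1 + 1 + 0 = 5 ≡ 1 (mod 2).
s = (1, 1, 0, 1)^T — this equals column 13 of H (binary 1101), so error is at position 13.
Correct: flip bit 13 of r = 001100111110100 to get c = 001100111110000.


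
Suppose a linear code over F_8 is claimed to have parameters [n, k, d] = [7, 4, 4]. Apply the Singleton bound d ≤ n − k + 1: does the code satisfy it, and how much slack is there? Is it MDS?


Singleton RHS = n − k + 1 = 4, slack = 0, bound satisfied, MDS.

Singleton bound: d ≤ n − k + 1.
Here n = 7, k = 4, so n − k + 1 = 4.
Given d = 4, check d ≤ 4: YES.
Slack = (n − k + 1) − d = 0.
The code is MDS (slack = 0).
Description: the claimed parameters are [7, 4, 4]_8; such a code would be MDS (meets Singleton bound).


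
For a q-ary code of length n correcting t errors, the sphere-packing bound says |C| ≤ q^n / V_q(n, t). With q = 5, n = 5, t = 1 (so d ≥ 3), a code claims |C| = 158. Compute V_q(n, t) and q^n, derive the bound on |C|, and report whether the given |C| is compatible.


V_q(n, t) = 21, q^n = 3125, Hamming bound = 148, |C| = 158 > bound (violated).

Step 1: Compute V_q(n, t) = Σ_{j=0}^1 C(n, j) (q−1)^j.
  j = 0: C(5,0)·(4)^0 = 1·1 = 1.
  j = 1: C(5,1)·(4)^1 = 5·4 = 20.
  V_q(n, t) = 1 + 20 = 21.
Step 2: q^n = 5^5 = 3125.
Step 3: Hamming bound ⌊q^n / V_q(n,t)⌋ = ⌊3125/21⌋ = 148.
Step 4: Compare |C| = 158 to 148: violated.
The claimed |C| lies above the Hamming bound, so no 5-ary code of length 5 with d ≥ 3 can have 158 codewords.


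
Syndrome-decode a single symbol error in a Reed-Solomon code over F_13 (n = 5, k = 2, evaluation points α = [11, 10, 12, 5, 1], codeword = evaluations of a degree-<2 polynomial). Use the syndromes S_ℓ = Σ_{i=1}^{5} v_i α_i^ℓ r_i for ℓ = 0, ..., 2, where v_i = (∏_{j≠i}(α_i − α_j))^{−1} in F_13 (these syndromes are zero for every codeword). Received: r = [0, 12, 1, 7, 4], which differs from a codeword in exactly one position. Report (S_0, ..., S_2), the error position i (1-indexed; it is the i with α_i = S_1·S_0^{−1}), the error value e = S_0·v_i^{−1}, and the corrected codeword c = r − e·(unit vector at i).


S = (5, 5, 5), error at position 5, error magnitude e = 1, c = [0, 12, 1, 7, 3].

Step 1: column multipliers v_i = (∏_{j≠i}(α_i − α_j))^{−1} mod 13.
  i = 1 (α = 11): (11−10)(11−12)(11−5)(11−1) = 1·(−1)·6·10 = −60 ≡ 5, so v_1 = 5^{−1} = 8 (mod 13).
  i = 2 (α = 10): (10−11)(10−12)(10−5)(10−1) = (−1)·(−2)·5·9 = 90 ≡ 12, so v_2 = 12^{−1} = 12 (mod 13).
  i = 3 (α = 12): (12−11)(12−10)(12−5)(12−1) = 1·2·7·11 = 154 ≡ 11, so v_3 = 11^{−1} = 6 (mod 13).
  i = 4 (α = 5): (5−11)(5−10)(5−12)(5−1) = (−6)·(−5)·(−7)·4 = −840 ≡ 5, so v_4 = 5^{−1} = 8 (mod 13).
  i = 5 (α = 1): (1−11)(1−10)(1−12)(1−5) = (−10)·(−9)·(−11)·(−4) = 3960 ≡ 8, so v_5 = 8^{−1} = 5 (mod 13).
  v = [8, 12, 6, 8, 5].
Step 2: syndromes of r = [0, 12, 1, 7, 4] (all sums mod 13).
  S_0 = Σ v_i r_i = 8·0 + 12·12 + 6·1 + 8·7 + 5·4 = 226 ≡ 5.
  S_1 = Σ v_i α_i r_i = 8·11·0 + 12·10·12 + 6·12·1 + 8·5·7 + 5·1·4 = 1812 ≡ 5.
  α_i^2 mod 13 = [4, 9, 1, 12, 1].
  S_2 = Σ v_i α_i^2 r_i = 8·4·0 + 12·9·12 + 6·1·1 + 8·12·7 + 5·1·4 = 1994 ≡ 5.
  S = (5, 5, 5) ≠ 0, so r is not a codeword (an error is present).
Step 3: locate the error. For a single error e at position i, S_ℓ = v_i·e·α_i^ℓ, so α_err = S_1/S_0.
  S_0^{−1} = 5^{−1} = 8 (mod 13), so α_err = 5·8 = 40 ≡ 1 = α_5. Error position i = 5.
  Consistency check: S_2/S_1 = 5·8 = 40 ≡ 1 = α_err ✓ (single-error assumption holds).
Step 4: error magnitude e = S_0/v_5 = S_0·∏_{j≠5}(α_5 − α_j) = 5·8 = 40 ≡ 1 (mod 13).
Step 5: correct position 5: c_5 = r_5 − e = 4 − 1 ≡ 3 (mod 13). Hence c = [0, 12, 1, 7, 3].
  Check: interpolating c through the α_i gives m(x) = 2 + 1·x (degree < 2) with m(α_i) = c_i for every i, so c is indeed a codeword.


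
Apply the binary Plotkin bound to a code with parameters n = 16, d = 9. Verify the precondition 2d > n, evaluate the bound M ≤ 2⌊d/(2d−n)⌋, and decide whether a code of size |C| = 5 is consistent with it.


Plotkin bound M ≤ 8; given |C| = 5 ≤ bound (satisfied).

Check applicability: 2d = 18, n = 16.
2d − n = 2 > 0, so Plotkin applies.
Compute d/(2d−n) = 9/2 ≈ 4.5000.
⌊d/(2d−n)⌋ = 4.
Plotkin bound: M ≤ 2·4 = 8.
Given |C| = 5, check: satisfied.
This |C| is below the Plotkin bound.


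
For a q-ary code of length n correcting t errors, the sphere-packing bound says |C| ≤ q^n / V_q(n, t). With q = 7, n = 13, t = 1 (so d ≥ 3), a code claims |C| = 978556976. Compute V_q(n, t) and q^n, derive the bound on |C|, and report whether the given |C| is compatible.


V_q(n, t) = 79, q^n = 96889010407, Hamming bound = 1226443169, |C| = 978556976 ≤ bound (satisfied).

Step 1: Compute V_q(n, t) = Σ_{j=0}^1 C(n, j) (q−1)^j.
  j = 0: C(13,0)·(6)^0 = 1·1 = 1.
  j = 1: C(13,1)·(6)^1 = 13·6 = 78.
  V_q(n, t) = 1 + 78 = 79.
Step 2: q^n = 7^13 = 96889010407.
Step 3: Hamming bound ⌊q^n / V_q(n,t)⌋ = ⌊96889010407/79⌋ = 1226443169.
Step 4: Compare |C| = 978556976 to 1226443169: satisfied.
The claimed |C| lies below the Hamming bound.


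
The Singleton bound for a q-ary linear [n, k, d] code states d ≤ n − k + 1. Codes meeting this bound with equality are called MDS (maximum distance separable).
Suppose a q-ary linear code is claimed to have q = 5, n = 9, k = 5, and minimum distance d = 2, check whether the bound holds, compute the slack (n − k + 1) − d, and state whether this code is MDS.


Singleton RHS = n − k + 1 = 5, slack = 3, bound satisfied, not MDS.

Singleton bound: d ≤ n − k + 1.
Here n = 9, k = 5, so n − k + 1 = 5.
Given d = 2, check d ≤ 5: YES.
Slack = (n − k + 1) − d = 3.
The code is NOT MDS (slack = 3 > 0).
Description: the claimed parameters are [9, 5, 2]_5; such a code would be non-MDS.


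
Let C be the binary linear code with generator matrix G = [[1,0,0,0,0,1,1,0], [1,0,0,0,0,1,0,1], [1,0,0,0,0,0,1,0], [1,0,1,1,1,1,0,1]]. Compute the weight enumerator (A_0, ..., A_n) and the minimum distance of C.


Weight distribution: A_0 = 1, A_1 = 1, A_2 = 3, A_3 = 4, A_4 = 1, A_5 = 3, A_6 = 3. Minimum distance d = 1.

Enumerate all 2^4 = 16 messages m ∈ F_2^4.
For each, compute codeword c = mG in F_2^8, then tally its weight.
  m = 0000 → c = 00000000, weight = 0.
  m = 1000 → c = 10000110, weight = 3.
  m = 0100 → c = 10000101, weight = 3.
  m = 1100 → c = 00000011, weight = 2.
  m = 0010 → c = 10000010, weight = 2.
  m = 1010 → c = 00000100, weight = 1.
  m = 0110 → c = 00000111, weight = 3.
  m = 1110 → c = 10000001, weight = 2.
  m = 0001 → c = 10111101, weight = 6.
  m = 1001 → c = 00111011, weight = 5.
  m = 0101 → c = 00111000, weight = 3.
  m = 1101 → c = 10111110, weight = 6.
  m = 0011 → c = 00111111, weight = 6.
  m = 1011 → c = 10111001, weight = 5.
  m = 0111 → c = 10111010, weight = 5.
  m = 1111 → c = 00111100, weight = 4.
Tally weights:
  weight 0: 1 codewords.
  weight 1: 1 codewords.
  weight 2: 3 codewords.
  weight 3: 4 codewords.
  weight 4: 1 codewords.
  weight 5: 3 codewords.
  weight 6: 3 codewords.
Minimum distance d = smallest w > 0 with A_w > 0 = 1.
Sanity: Σ A_w = 16 = 2^4 = 16 ✓.


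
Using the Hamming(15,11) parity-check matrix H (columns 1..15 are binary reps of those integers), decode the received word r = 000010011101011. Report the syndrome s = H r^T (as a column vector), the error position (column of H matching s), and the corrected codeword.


s = (0, 0, 1, 1)^T, error position = 3, corrected codeword c = 001010011101011

Compute s = H r^T mod 2 one row at a time:
  s_1 = 1 + 1 + 1 + 0 + 1 + 0 + 1 + 1 = 6 ≡ 0 (mod 2).
  s_2 = 0 + 1 + 0 + 0 + 1 + 0 + 1 + 1 = 4 ≡ 0 (mod 2).
  s_3 = 0 + 0 + 0 + 0 + 1 + 0 + 1 + 1 = 3 ≡ 1 (mod 2).
  s_4 = 0 + 0 + 1 + 0 + 1 + 0 + 0 + 1 = 3 ≡ 1 (mod 2).
s = (0, 0, 1, 1)^T — this equals column 3 of H (binary 0011), so error is at position 3.
Correct: flip bit 3 of r = 000010011101011 to get c = 001010011101011.


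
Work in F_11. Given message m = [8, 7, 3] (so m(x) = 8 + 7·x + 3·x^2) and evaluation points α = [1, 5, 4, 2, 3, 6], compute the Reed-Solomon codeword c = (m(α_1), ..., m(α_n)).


c = [7, 8, 7, 1, 1, 4]

Message polynomial: m(x) = 8 + 7·x + 3·x^2 (mod 11).
For each evaluation point α_i, compute m(α_i) mod 11:
  α_1 = 1: Horner steps 3 → 10 → 7, so m(1) = 7.
  α_2 = 5: Horner steps 3 → 0 → 8, so m(5) = 8.
  α_3 = 4: Horner steps 3 → 8 → 7, so m(4) = 7.
  α_4 = 2: Horner steps 3 → 2 → 1, so m(2) = 1.
  α_5 = 3: Horner steps 3 → 5 → 1, so m(3) = 1.
  α_6 = 6: Horner steps 3 → 3 → 4, so m(6) = 4.
Codeword c = [7, 8, 7, 1, 1, 4] ∈ F_11^6.


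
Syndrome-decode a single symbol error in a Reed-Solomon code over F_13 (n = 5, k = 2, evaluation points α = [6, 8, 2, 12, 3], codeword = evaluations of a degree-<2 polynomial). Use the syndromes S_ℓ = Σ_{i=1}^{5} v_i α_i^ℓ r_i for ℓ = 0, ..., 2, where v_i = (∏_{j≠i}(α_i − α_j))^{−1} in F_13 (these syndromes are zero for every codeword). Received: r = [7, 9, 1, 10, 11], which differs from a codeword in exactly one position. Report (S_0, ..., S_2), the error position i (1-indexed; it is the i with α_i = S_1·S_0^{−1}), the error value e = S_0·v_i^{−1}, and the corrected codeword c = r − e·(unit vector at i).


S = (5, 4, 11), error at position 1, error magnitude e = 5, c = [2, 9, 1, 10, 11].

Step 1: column multipliers v_i = (∏_{j≠i}(α_i − α_j))^{−1} mod 13.
  i = 1 (α = 6): (6−8)(6−2)(6−12)(6−3) = (−2)·4·(−6)·3 = 144 ≡ 1, so v_1 = 1^{−1} = 1 (mod 13).
  i = 2 (α = 8): (8−6)(8−2)(8−12)(8−3) = 2·6·(−4)·5 = −240 ≡ 7, so v_2 = 7^{−1} = 2 (mod 13).
  i = 3 (α = 2): (2−6)(2−8)(2−12)(2−3) = (−4)·(−6)·(−10)·(−1) = 240 ≡ 6, so v_3 = 6^{−1} = 11 (mod 13).
  i = 4 (α = 12): (12−6)(12−8)(12−2)(12−3) = 6·4·10·9 = 2160 ≡ 2, so v_4 = 2^{−1} = 7 (mod 13).
  i = 5 (α = 3): (3−6)(3−8)(3−2)(3−12) = (−3)·(−5)·1·(−9) = −135 ≡ 8, so v_5 = 8^{−1} = 5 (mod 13).
  v = [1, 2, 11, 7, 5].
Step 2: syndromes of r = [7, 9, 1, 10, 11] (all sums mod 13).
  S_0 = Σ v_i r_i = 1·7 + 2·9 + 11·1 + 7·10 + 5·11 = 161 ≡ 5.
  S_1 = Σ v_i α_i r_i = 1·6·7 + 2·8·9 + 11·2·1 + 7·12·10 + 5·3·11 = 1213 ≡ 4.
  α_i^2 mod 13 = [10, 12, 4, 1, 9].
  S_2 = Σ v_i α_i^2 r_i = 1·10·7 + 2·12·9 + 11·4·1 + 7·1·10 + 5·9·11 = 895 ≡ 11.
  S = (5, 4, 11) ≠ 0, so r is not a codeword (an error is present).
Step 3: locate the error. For a single error e at position i, S_ℓ = v_i·e·α_i^ℓ, so α_err = S_1/S_0.
  S_0^{−1} = 5^{−1} = 8 (mod 13), so α_err = 4·8 = 32 ≡ 6 = α_1. Error position i = 1.
  Consistency check: S_2/S_1 = 11·10 = 110 ≡ 6 = α_err ✓ (single-error assumption holds).
Step 4: error magnitude e = S_0/v_1 = S_0·∏_{j≠1}(α_1 − α_j) = 5·1 = 5 ≡ 5 (mod 13).
Step 5: correct position 1: c_1 = r_1 − e = 7 − 5 ≡ 2 (mod 13). Hence c = [2, 9, 1, 10, 11].
  Check: interpolating c through the α_i gives m(x) = 7 + 10·x (degree < 2) with m(α_i) = c_i for every i, so c is indeed a codeword.


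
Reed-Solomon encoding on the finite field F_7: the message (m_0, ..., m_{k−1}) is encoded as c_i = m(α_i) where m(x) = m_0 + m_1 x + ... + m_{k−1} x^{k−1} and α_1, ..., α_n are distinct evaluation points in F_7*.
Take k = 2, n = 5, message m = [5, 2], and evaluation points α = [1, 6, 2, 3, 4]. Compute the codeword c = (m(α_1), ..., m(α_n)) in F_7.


c = [0, 3, 2, 4, 6]

Message polynomial: m(x) = 5 + 2·x (mod 7).
For each evaluation point α_i, compute m(α_i) mod 7:
  α_1 = 1: Horner steps 2 → 0, so m(1) = 0.
  α_2 = 6: Horner steps 2 → 3, so m(6) = 3.
  α_3 = 2: Horner steps 2 → 2, so m(2) = 2.
  α_4 = 3: Horner steps 2 → 4, so m(3) = 4.
  α_5 = 4: Horner steps 2 → 6, so m(4) = 6.
Codeword c = [0, 3, 2, 4, 6] ∈ F_7^5.


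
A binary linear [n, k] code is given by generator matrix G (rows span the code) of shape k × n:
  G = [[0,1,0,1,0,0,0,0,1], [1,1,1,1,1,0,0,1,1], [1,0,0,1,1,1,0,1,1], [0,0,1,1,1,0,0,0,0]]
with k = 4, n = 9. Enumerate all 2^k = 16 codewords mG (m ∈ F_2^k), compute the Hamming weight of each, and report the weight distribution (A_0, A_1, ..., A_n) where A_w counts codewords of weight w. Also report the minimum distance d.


Weight distribution: A_0 = 1, A_3 = 5, A_4 = 5, A_5 = 2, A_6 = 2, A_7 = 1. Minimum distance d = 3.

Enumerate all 2^4 = 16 messages m ∈ F_2^4.
For each, compute codeword c = mG in F_2^9, then tally its weight.
  m = 0000 → c = 000000000, weight = 0.
  m = 1000 → c = 010100001, weight = 3.
  m = 0100 → c = 111110011, weight = 7.
  m = 1100 → c = 101010010, weight = 4.
  m = 0010 → c = 100111011, weight = 6.
  m = 1010 → c = 110011010, weight = 5.
  m = 0110 → c = 011001000, weight = 3.
  m = 1110 → c = 001101001, weight = 4.
  m = 0001 → c = 001110000, weight = 3.
  m = 1001 → c = 011010001, weight = 4.
  m = 0101 → c = 110000011, weight = 4.
  m = 1101 → c = 100100010, weight = 3.
  m = 0011 → c = 101001011, weight = 5.
  m = 1011 → c = 111101010, weight = 6.
  m = 0111 → c = 010111000, weight = 4.
  m = 1111 → c = 000011001, weight = 3.
Tally weights:
  weight 0: 1 codewords.
  weight 3: 5 codewords.
  weight 4: 5 codewords.
  weight 5: 2 codewords.
  weight 6: 2 codewords.
  weight 7: 1 codewords.
Minimum distance d = smallest w > 0 with A_w > 0 = 3.
Sanity: Σ A_w = 16 = 2^4 = 16 ✓.


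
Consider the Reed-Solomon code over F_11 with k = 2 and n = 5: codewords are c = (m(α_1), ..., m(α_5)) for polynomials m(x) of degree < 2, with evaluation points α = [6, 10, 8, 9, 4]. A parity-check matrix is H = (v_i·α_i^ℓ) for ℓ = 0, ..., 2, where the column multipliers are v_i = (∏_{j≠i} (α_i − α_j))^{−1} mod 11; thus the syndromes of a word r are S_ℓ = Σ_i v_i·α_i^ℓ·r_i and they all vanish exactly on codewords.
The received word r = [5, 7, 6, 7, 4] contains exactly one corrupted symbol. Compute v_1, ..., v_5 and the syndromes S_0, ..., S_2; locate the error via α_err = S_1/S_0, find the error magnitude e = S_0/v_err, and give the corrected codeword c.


S = (4, 3, 5), error at position 4, error magnitude e = 6, c = [5, 7, 6, 1, 4].

Step 1: column multipliers v_i = (∏_{j≠i}(α_i − α_j))^{−1} mod 11.
  i = 1 (α = 6): (6−10)(6−8)(6−9)(6−4) = (−4)·(−2)·(−3)·2 = −48 ≡ 7, so v_1 = 7^{−1} = 8 (mod 11).
  i = 2 (α = 10): (10−6)(10−8)(10−9)(10−4) = 4·2·1·6 = 48 ≡ 4, so v_2 = 4^{−1} = 3 (mod 11).
  i = 3 (α = 8): (8−6)(8−10)(8−9)(8−4) = 2·(−2)·(−1)·4 = 16 ≡ 5, so v_3 = 5^{−1} = 9 (mod 11).
  i = 4 (α = 9): (9−6)(9−10)(9−8)(9−4) = 3·(−1)·1·5 = −15 ≡ 7, so v_4 = 7^{−1} = 8 (mod 11).
  i = 5 (α = 4): (4−6)(4−10)(4−8)(4−9) = (−2)·(−6)·(−4)·(−5) = 240 ≡ 9, so v_5 = 9^{−1} = 5 (mod 11).
  v = [8, 3, 9, 8, 5].
Step 2: syndromes of r = [5, 7, 6, 7, 4] (all sums mod 11).
  S_0 = Σ v_i r_i = 8·5 + 3·7 + 9·6 + 8·7 + 5·4 = 191 ≡ 4.
  S_1 = Σ v_i α_i r_i = 8·6·5 + 3·10·7 + 9·8·6 + 8·9·7 + 5·4·4 = 1466 ≡ 3.
  α_i^2 mod 11 = [3, 1, 9, 4, 5].
  S_2 = Σ v_i α_i^2 r_i = 8·3·5 + 3·1·7 + 9·9·6 + 8·4·7 + 5·5·4 = 951 ≡ 5.
  S = (4, 3, 5) ≠ 0, so r is not a codeword (an error is present).
Step 3: locate the error. For a single error e at position i, S_ℓ = v_i·e·α_i^ℓ, so α_err = S_1/S_0.
  S_0^{−1} = 4^{−1} = 3 (mod 11), so α_err = 3·3 = 9 ≡ 9 = α_4. Error position i = 4.
  Consistency check: S_2/S_1 = 5·4 = 20 ≡ 9 = α_err ✓ (single-error assumption holds).
Step 4: error magnitude e = S_0/v_4 = S_0·∏_{j≠4}(α_4 − α_j) = 4·7 = 28 ≡ 6 (mod 11).
Step 5: correct position 4: c_4 = r_4 − e = 7 − 6 ≡ 1 (mod 11). Hence c = [5, 7, 6, 1, 4].
  Check: interpolating c through the α_i gives m(x) = 2 + 6·x (degree < 2) with m(α_i) = c_i for every i, so c is indeed a codeword.


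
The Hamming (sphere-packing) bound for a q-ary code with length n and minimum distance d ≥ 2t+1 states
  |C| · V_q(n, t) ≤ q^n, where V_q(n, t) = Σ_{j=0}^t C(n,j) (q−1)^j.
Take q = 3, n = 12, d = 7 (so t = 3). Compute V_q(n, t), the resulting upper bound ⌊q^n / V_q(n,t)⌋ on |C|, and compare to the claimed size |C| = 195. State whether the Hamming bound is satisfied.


V_q(n, t) = 2049, q^n = 531441, Hamming bound = 259, |C| = 195 ≤ bound (satisfied).

Step 1: Compute V_q(n, t) = Σ_{j=0}^3 C(n, j) (q−1)^j.
  j = 0: C(12,0)·(2)^0 = 1·1 = 1.
  j = 1: C(12,1)·(2)^1 = 12·2 = 24.
  j = 2: C(12,2)·(2)^2 = 66·4 = 264.
  j = 3: C(12,3)·(2)^3 = 220·8 = 1760.
  V_q(n, t) = 1 + 24 + 264 + 1760 = 2049.
Step 2: q^n = 3^12 = 531441.
Step 3: Hamming bound ⌊q^n / V_q(n,t)⌋ = ⌊531441/2049⌋ = 259.
Step 4: Compare |C| = 195 to 259: satisfied.
The claimed |C| lies below the Hamming bound.


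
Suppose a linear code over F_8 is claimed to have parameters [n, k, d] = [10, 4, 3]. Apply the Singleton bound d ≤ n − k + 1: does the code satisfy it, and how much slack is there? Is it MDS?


Singleton RHS = n − k + 1 = 7, slack = 4, bound satisfied, not MDS.

Singleton bound: d ≤ n − k + 1.
Here n = 10, k = 4, so n − k + 1 = 7.
Given d = 3, check d ≤ 7: YES.
Slack = (n − k + 1) − d = 4.
The code is NOT MDS (slack = 4 > 0).
Description: the claimed parameters are [10, 4, 3]_8; such a code would be non-MDS.


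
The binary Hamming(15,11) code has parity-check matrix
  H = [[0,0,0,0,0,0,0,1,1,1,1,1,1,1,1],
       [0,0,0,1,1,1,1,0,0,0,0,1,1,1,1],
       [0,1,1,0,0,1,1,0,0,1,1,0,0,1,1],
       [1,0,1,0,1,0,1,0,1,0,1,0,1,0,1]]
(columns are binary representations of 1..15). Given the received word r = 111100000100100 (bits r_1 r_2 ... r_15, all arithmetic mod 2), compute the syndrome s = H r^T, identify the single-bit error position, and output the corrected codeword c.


s = (0, 0, 1, 1)^T, error position = 3, corrected codeword c = 110100000100100

Compute s = H r^T mod 2 one row at a time:
  s_1 = 0 + 0 + 1 + 0 + 0 + 1 + 0 + 0 = 2 ≡ 0 (mod 2).
  s_2 = 1 + 0 + 0 + 0 + 0 + 1 + 0 + 0 = 2 ≡ 0 (mod 2).
  s_3 = 1 + 1 + 0 + 0 + 1 + 0 + 0 + 0 = 3 ≡ 1 (mod 2).
  s_4 = 1 + 1 + 0 + 0 + 0 + 0 + 1 + 0 = 3 ≡ 1 (mod 2).
s = (0, 0, 1, 1)^T — this equals column 3 of H (binary 0011), so error is at position 3.
Correct: flip bit 3 of r = 111100000100100 to get c = 110100000100100.


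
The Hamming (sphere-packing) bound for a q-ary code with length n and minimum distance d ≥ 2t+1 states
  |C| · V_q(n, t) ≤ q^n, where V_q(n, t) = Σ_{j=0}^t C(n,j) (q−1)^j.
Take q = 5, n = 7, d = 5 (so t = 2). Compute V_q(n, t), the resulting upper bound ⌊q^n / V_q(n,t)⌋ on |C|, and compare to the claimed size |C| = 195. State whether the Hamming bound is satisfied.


V_q(n, t) = 365, q^n = 78125, Hamming bound = 214, |C| = 195 ≤ bound (satisfied).

Step 1: Compute V_q(n, t) = Σ_{j=0}^2 C(n, j) (q−1)^j.
  j = 0: C(7,0)·(4)^0 = 1·1 = 1.
  j = 1: C(7,1)·(4)^1 = 7·4 = 28.
  j = 2: C(7,2)·(4)^2 = 21·16 = 336.
  V_q(n, t) = 1 + 28 + 336 = 365.
Step 2: q^n = 5^7 = 78125.
Step 3: Hamming bound ⌊q^n / V_q(n,t)⌋ = ⌊78125/365⌋ = 214.
Step 4: Compare |C| = 195 to 214: satisfied.
The claimed |C| lies below the Hamming bound.


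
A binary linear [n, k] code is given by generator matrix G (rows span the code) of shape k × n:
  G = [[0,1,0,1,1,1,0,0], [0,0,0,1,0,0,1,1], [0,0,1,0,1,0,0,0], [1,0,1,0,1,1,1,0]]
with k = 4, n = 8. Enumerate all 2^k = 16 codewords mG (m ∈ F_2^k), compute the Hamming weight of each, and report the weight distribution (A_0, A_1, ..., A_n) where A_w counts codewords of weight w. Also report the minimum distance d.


Weight distribution: A_0 = 1, A_2 = 1, A_3 = 2, A_4 = 5, A_5 = 6, A_6 = 1. Minimum distance d = 2.

Enumerate all 2^4 = 16 messages m ∈ F_2^4.
For each, compute codeword c = mG in F_2^8, then tally its weight.
  m = 0000 → c = 00000000, weight = 0.
  m = 1000 → c = 01011100, weight = 4.
  m = 0100 → c = 00010011, weight = 3.
  m = 1100 → c = 01001111, weight = 5.
  m = 0010 → c = 00101000, weight = 2.
  m = 1010 → c = 01110100, weight = 4.
  m = 0110 → c = 00111011, weight = 5.
  m = 1110 → c = 01100111, weight = 5.
  m = 0001 → c = 10101110, weight = 5.
  m = 1001 → c = 11110010, weight = 5.
  m = 0101 → c = 10111101, weight = 6.
  m = 1101 → c = 11100001, weight = 4.
  m = 0011 → c = 10000110, weight = 3.
  m = 1011 → c = 11011010, weight = 5.
  m = 0111 → c = 10010101, weight = 4.
  m = 1111 → c = 11001001, weight = 4.
Tally weights:
  weight 0: 1 codewords.
  weight 2: 1 codewords.
  weight 3: 2 codewords.
  weight 4: 5 codewords.
  weight 5: 6 codewords.
  weight 6: 1 codewords.
Minimum distance d = smallest w > 0 with A_w > 0 = 2.
Sanity: Σ A_w = 16 = 2^4 = 16 ✓.


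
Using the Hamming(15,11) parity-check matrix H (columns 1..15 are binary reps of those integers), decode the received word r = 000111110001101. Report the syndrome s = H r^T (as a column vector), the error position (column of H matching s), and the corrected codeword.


s = (0, 1, 1, 0)^T, error position = 6, corrected codeword c = 000110110001101

Compute s = H r^T mod 2 one row at a time:
  s_1 = 1 + 0 + 0 + 0 + 1 + 1 + 0 + 1 = 4 ≡ 0 (mod 2).
  s_2 = 1 + 1 + 1 + 1 + 1 + 1 + 0 + 1 = 7 ≡ 1 (mod 2).
  s_3 = 0 + 0 + 1 + 1 + 0 + 0 + 0 + 1 = 3 ≡ 1 (mod 2).
  s_4 = 0 + 0 + 1 + 1 + 0 + 0 + 1 + 1 = 4 ≡ 0 (mod 2).
s = (0, 1, 1, 0)^T — this equals column 6 of H (binary 0110), so error is at position 6.
Correct: flip bit 6 of r = 000111110001101 to get c = 000110110001101.


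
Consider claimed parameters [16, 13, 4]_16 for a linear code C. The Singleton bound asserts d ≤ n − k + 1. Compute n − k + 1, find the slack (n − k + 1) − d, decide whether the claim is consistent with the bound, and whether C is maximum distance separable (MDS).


Singleton RHS = n − k + 1 = 4, slack = 0, bound satisfied, MDS.

Singleton bound: d ≤ n − k + 1.
Here n = 16, k = 13, so n − k + 1 = 4.
Given d = 4, check d ≤ 4: YES.
Slack = (n − k + 1) − d = 0.
The code is MDS (slack = 0).
Description: the claimed parameters are [16, 13, 4]_16; such a code would be MDS (meets Singleton bound).


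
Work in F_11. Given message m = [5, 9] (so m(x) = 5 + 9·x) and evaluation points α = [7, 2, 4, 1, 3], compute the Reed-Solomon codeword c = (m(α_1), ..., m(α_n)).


c = [2, 1, 8, 3, 10]

Message polynomial: m(x) = 5 + 9·x (mod 11).
For each evaluation point α_i, compute m(α_i) mod 11:
  α_1 = 7: Horner steps 9 → 2, so m(7) = 2.
  α_2 = 2: Horner steps 9 → 1, so m(2) = 1.
  α_3 = 4: Horner steps 9 → 8, so m(4) = 8.
  α_4 = 1: Horner steps 9 → 3, so m(1) = 3.
  α_5 = 3: Horner steps 9 → 10, so m(3) = 10.
Codeword c = [2, 1, 8, 3, 10] ∈ F_11^5.


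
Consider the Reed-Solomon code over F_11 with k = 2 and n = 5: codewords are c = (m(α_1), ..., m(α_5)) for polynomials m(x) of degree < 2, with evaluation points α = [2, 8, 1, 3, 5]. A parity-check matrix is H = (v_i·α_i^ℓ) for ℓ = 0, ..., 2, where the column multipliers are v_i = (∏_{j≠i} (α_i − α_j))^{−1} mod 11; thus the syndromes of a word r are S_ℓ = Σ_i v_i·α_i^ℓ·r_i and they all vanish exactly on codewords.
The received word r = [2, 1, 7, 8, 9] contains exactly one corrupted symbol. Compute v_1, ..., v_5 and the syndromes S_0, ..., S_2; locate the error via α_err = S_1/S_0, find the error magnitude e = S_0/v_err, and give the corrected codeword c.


S = (6, 4, 10), error at position 2, error magnitude e = 7, c = [2, 5, 7, 8, 9].

Step 1: column multipliers v_i = (∏_{j≠i}(α_i − α_j))^{−1} mod 11.
  i = 1 (α = 2): (2−8)(2−1)(2−3)(2−5) = (−6)·1·(−1)·(−3) = −18 ≡ 4, so v_1 = 4^{−1} = 3 (mod 11).
  i = 2 (α = 8): (8−2)(8−1)(8−3)(8−5) = 6·7·5·3 = 630 ≡ 3, so v_2 = 3^{−1} = 4 (mod 11).
  i = 3 (α = 1): (1−2)(1−8)(1−3)(1−5) = (−1)·(−7)·(−2)·(−4) = 56 ≡ 1, so v_3 = 1^{−1} = 1 (mod 11).
  i = 4 (α = 3): (3−2)(3−8)(3−1)(3−5) = 1·(−5)·2·(−2) = 20 ≡ 9, so v_4 = 9^{−1} = 5 (mod 11).
  i = 5 (α = 5): (5−2)(5−8)(5−1)(5−3) = 3·(−3)·4·2 = −72 ≡ 5, so v_5 = 5^{−1} = 9 (mod 11).
  v = [3, 4, 1, 5, 9].
Step 2: syndromes of r = [2, 1, 7, 8, 9] (all sums mod 11).
  S_0 = Σ v_i r_i = 3·2 + 4·1 + 1·7 + 5·8 + 9·9 = 138 ≡ 6.
  S_1 = Σ v_i α_i r_i = 3·2·2 + 4·8·1 + 1·1·7 + 5·3·8 + 9·5·9 = 576 ≡ 4.
  α_i^2 mod 11 = [4, 9, 1, 9, 3].
  S_2 = Σ v_i α_i^2 r_i = 3·4·2 + 4·9·1 + 1·1·7 + 5·9·8 + 9·3·9 = 670 ≡ 10.
  S = (6, 4, 10) ≠ 0, so r is not a codeword (an error is present).
Step 3: locate the error. For a single error e at position i, S_ℓ = v_i·e·α_i^ℓ, so α_err = S_1/S_0.
  S_0^{−1} = 6^{−1} = 2 (mod 11), so α_err = 4·2 = 8 ≡ 8 = α_2. Error position i = 2.
  Consistency check: S_2/S_1 = 10·3 = 30 ≡ 8 = α_err ✓ (single-error assumption holds).
Step 4: error magnitude e = S_0/v_2 = S_0·∏_{j≠2}(α_2 − α_j) = 6·3 = 18 ≡ 7 (mod 11).
Step 5: correct position 2: c_2 = r_2 − e = 1 − 7 ≡ 5 (mod 11). Hence c = [2, 5, 7, 8, 9].
  Check: interpolating c through the α_i gives m(x) = 1 + 6·x (degree < 2) with m(α_i) = c_i for every i, so c is indeed a codeword.


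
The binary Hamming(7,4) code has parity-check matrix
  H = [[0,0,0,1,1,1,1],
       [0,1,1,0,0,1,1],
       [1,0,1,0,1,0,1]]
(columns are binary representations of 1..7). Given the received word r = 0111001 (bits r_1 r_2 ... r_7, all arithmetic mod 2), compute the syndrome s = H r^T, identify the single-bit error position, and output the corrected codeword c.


s = (0, 1, 0)^T, error position = 2, corrected codeword c = 0011001

Compute s = H r^T mod 2 one row at a time:
  s_1 = 1 + 0 + 0 + 1 = 2 ≡ 0 (mod 2).
  s_2 = 1 + 1 + 0 + 1 = 3 ≡ 1 (mod 2).
  s_3 = 0 + 1 + 0 + 1 = 2 ≡ 0 (mod 2).
s = (0, 1, 0)^T — this equals column 2 of H (binary 010), so error is at position 2.
Correct: flip bit 2 of r = 0111001 to get c = 0011001.


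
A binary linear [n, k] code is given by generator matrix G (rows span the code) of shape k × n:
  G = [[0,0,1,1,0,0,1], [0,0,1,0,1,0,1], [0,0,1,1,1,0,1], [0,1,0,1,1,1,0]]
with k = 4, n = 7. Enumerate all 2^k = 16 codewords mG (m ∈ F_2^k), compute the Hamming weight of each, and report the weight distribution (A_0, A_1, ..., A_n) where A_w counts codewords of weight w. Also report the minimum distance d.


Weight distribution: A_0 = 1, A_1 = 2, A_2 = 3, A_3 = 4, A_4 = 3, A_5 = 2, A_6 = 1. Minimum distance d = 1.

Enumerate all 2^4 = 16 messages m ∈ F_2^4.
For each, compute codeword c = mG in F_2^7, then tally its weight.
  m = 0000 → c = 0000000, weight = 0.
  m = 1000 → c = 0011001, weight = 3.
  m = 0100 → c = 0010101, weight = 3.
  m = 1100 → c = 0001100, weight = 2.
  m = 0010 → c = 0011101, weight = 4.
  m = 1010 → c = 0000100, weight = 1.
  m = 0110 → c = 0001000, weight = 1.
  m = 1110 → c = 0010001, weight = 2.
  m = 0001 → c = 0101110, weight = 4.
  m = 1001 → c = 0110111, weight = 5.
  m = 0101 → c = 0111011, weight = 5.
  m = 1101 → c = 0100010, weight = 2.
  m = 0011 → c = 0110011, weight = 4.
  m = 1011 → c = 0101010, weight = 3.
  m = 0111 → c = 0100110, weight = 3.
  m = 1111 → c = 0111111, weight = 6.
Tally weights:
  weight 0: 1 codewords.
  weight 1: 2 codewords.
  weight 2: 3 codewords.
  weight 3: 4 codewords.
  weight 4: 3 codewords.
  weight 5: 2 codewords.
  weight 6: 1 codewords.
Minimum distance d = smallest w > 0 with A_w > 0 = 1.
Sanity: Σ A_w = 16 = 2^4 = 16 ✓.


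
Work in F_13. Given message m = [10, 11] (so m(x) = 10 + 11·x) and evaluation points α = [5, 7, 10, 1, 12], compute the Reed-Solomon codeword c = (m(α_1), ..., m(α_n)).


c = [0, 9, 3, 8, 12]

Message polynomial: m(x) = 10 + 11·x (mod 13).
For each evaluation point α_i, compute m(α_i) mod 13:
  α_1 = 5: Horner steps 11 → 0, so m(5) = 0.
  α_2 = 7: Horner steps 11 → 9, so m(7) = 9.
  α_3 = 10: Horner steps 11 → 3, so m(10) = 3.
  α_4 = 1: Horner steps 11 → 8, so m(1) = 8.
  α_5 = 12: Horner steps 11 → 12, so m(12) = 12.
Codeword c = [0, 9, 3, 8, 12] ∈ F_13^5.


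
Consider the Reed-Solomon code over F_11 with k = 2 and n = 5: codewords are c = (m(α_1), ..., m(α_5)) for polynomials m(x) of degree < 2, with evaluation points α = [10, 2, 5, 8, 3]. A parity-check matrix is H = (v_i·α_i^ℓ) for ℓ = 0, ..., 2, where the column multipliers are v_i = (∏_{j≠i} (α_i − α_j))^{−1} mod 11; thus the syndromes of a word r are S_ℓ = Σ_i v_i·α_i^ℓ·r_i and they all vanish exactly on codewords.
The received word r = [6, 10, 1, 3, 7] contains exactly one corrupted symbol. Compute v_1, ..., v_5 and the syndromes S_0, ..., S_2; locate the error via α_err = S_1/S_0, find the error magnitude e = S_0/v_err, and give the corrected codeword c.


S = (2, 9, 2), error at position 1, error magnitude e = 9, c = [8, 10, 1, 3, 7].

Step 1: column multipliers v_i = (∏_{j≠i}(α_i − α_j))^{−1} mod 11.
  i = 1 (α = 10): (10−2)(10−5)(10−8)(10−3) = 8·5·2·7 = 560 ≡ 10, so v_1 = 10^{−1} = 10 (mod 11).
  i = 2 (α = 2): (2−10)(2−5)(2−8)(2−3) = (−8)·(−3)·(−6)·(−1) = 144 ≡ 1, so v_2 = 1^{−1} = 1 (mod 11).
  i = 3 (α = 5): (5−10)(5−2)(5−8)(5−3) = (−5)·3·(−3)·2 = 90 ≡ 2, so v_3 = 2^{−1} = 6 (mod 11).
  i = 4 (α = 8): (8−10)(8−2)(8−5)(8−3) = (−2)·6·3·5 = −180 ≡ 7, so v_4 = 7^{−1} = 8 (mod 11).
  i = 5 (α = 3): (3−10)(3−2)(3−5)(3−8) = (−7)·1·(−2)·(−5) = −70 ≡ 7, so v_5 = 7^{−1} = 8 (mod 11).
  v = [10, 1, 6, 8, 8].
Step 2: syndromes of r = [6, 10, 1, 3, 7] (all sums mod 11).
  S_0 = Σ v_i r_i = 10·6 + 1·10 + 6·1 + 8·3 + 8·7 = 156 ≡ 2.
  S_1 = Σ v_i α_i r_i = 10·10·6 + 1·2·10 + 6·5·1 + 8·8·3 + 8·3·7 = 1010 ≡ 9.
  α_i^2 mod 11 = [1, 4, 3, 9, 9].
  S_2 = Σ v_i α_i^2 r_i = 10·1·6 + 1·4·10 + 6·3·1 + 8·9·3 + 8·9·7 = 838 ≡ 2.
  S = (2, 9, 2) ≠ 0, so r is not a codeword (an error is present).
Step 3: locate the error. For a single error e at position i, S_ℓ = v_i·e·α_i^ℓ, so α_err = S_1/S_0.
  S_0^{−1} = 2^{−1} = 6 (mod 11), so α_err = 9·6 = 54 ≡ 10 = α_1. Error position i = 1.
  Consistency check: S_2/S_1 = 2·5 = 10 ≡ 10 = α_err ✓ (single-error assumption holds).
Step 4: error magnitude e = S_0/v_1 = S_0·∏_{j≠1}(α_1 − α_j) = 2·10 = 20 ≡ 9 (mod 11).
Step 5: correct position 1: c_1 = r_1 − e = 6 − 9 ≡ 8 (mod 11). Hence c = [8, 10, 1, 3, 7].
  Check: interpolating c through the α_i gives m(x) = 5 + 8·x (degree < 2) with m(α_i) = c_i for every i, so c is indeed a codeword.


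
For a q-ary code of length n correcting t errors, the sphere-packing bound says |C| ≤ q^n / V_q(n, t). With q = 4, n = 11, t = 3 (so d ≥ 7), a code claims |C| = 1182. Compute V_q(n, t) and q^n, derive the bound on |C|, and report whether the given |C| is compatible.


V_q(n, t) = 4984, q^n = 4194304, Hamming bound = 841, |C| = 1182 > bound (violated).

Step 1: Compute V_q(n, t) = Σ_{j=0}^3 C(n, j) (q−1)^j.
  j = 0: C(11,0)·(3)^0 = 1·1 = 1.
  j = 1: C(11,1)·(3)^1 = 11·3 = 33.
  j = 2: C(11,2)·(3)^2 = 55·9 = 495.
  j = 3: C(11,3)·(3)^3 = 165·27 = 4455.
  V_q(n, t) = 1 + 33 + 495 + 4455 = 4984.
Step 2: q^n = 4^11 = 4194304.
Step 3: Hamming bound ⌊q^n / V_q(n,t)⌋ = ⌊4194304/4984⌋ = 841.
Step 4: Compare |C| = 1182 to 841: violated.
The claimed |C| lies above the Hamming bound, so no 4-ary code of length 11 with d ≥ 7 can have 1182 codewords.


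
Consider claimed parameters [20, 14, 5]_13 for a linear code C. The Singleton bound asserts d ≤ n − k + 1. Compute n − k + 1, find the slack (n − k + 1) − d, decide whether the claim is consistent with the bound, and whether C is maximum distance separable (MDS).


Singleton RHS = n − k + 1 = 7, slack = 2, bound satisfied, not MDS.

Singleton bound: d ≤ n − k + 1.
Here n = 20, k = 14, so n − k + 1 = 7.
Given d = 5, check d ≤ 7: YES.
Slack = (n − k + 1) − d = 2.
The code is NOT MDS (slack = 2 > 0).
Description: the claimed parameters are [20, 14, 5]_13; such a code would be non-MDS.
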